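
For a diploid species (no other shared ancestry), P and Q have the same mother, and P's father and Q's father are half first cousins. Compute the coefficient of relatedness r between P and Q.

0.265625

Independent pedigree routes through distinct common ancestors add.
P and Q are related in two ways: half-sibs through their shared mother (r = 1/4) and half second cousins through their fathers (r = 1/64).
r = 1/4 + 1/64 = 0.265625.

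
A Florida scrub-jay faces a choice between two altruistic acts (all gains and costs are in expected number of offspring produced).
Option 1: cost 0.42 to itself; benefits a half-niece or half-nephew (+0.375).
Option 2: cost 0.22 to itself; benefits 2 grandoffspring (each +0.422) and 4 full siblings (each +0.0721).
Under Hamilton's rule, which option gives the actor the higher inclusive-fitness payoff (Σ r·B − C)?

Option 2

Option 1: r to a half-niece or half-nephew = 0.125.
Option 1: Σ r·B − C = (1·0.125·0.375) − 0.42 = -0.373125.
Option 2: r to a grandoffspring = 0.25.
Option 2: r to a full sibling = 0.5.
Option 2: Σ r·B − C = (2·0.25·0.422 + 4·0.5·0.0721) − 0.22 = 0.1352.
Option 2 has the higher net inclusive-fitness payoff.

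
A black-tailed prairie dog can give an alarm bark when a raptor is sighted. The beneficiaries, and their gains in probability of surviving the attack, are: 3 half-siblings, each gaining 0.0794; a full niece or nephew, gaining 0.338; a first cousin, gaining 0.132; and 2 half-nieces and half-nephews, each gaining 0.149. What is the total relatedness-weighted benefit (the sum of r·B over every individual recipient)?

r to a half-sibling = 0.25 (half-sibs share one parent — one path of length 2: r = (1/2)^2 = 1/4).
r to a full niece or nephew = 1/4 (full aunt/uncle↔niece/nephew: two paths of length 3 through the shared grandparent pair: r = 2·(1/2)^3 = 1/4).
r to a first cousin = 1/8 (first cousins share one grandparent pair — two paths of length 4: r = 2·(1/2)^4 = 1/8).
r to a half-niece or half-nephew = 1/8 (half-aunt/uncle↔niece/nephew: one path of length 3: r = (1/2)^3 = 1/8).
Summing one r·B term per recipient: 3·0.25·0.0794 + 1·0.25·0.338 + 1·0.125·0.132 + 2·0.125·0.149 = 0.1978.

0.1978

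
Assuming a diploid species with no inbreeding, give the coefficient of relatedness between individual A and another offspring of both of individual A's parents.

Each parent–offspring link contributes a factor of 1/2, and independent paths through distinct common ancestors add.
Full sibs share both parents — two paths of length 2: r = 2·(1/2)^2 = 1/2.

0.5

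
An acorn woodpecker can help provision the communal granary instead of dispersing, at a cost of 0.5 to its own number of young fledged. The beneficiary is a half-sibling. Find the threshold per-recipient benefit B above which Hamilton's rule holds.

2

r to a half-sibling = 1/4 (half-sibs share one parent — one path of length 2: r = (1/2)^2 = 1/4).
Hamilton's rule with n recipients of equal r: n·r·B > C, so B > C/(n·r) = 0.5/(1·0.25) = 2.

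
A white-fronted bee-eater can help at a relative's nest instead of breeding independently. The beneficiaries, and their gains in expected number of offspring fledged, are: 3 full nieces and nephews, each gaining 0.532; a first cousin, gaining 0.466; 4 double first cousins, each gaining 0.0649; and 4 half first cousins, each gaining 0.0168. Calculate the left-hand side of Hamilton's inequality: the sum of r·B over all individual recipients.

0.52635

r to a full niece or nephew = 1/4 (full aunt/uncle↔niece/nephew: two paths of length 3 through the shared grandparent pair: r = 2·(1/2)^3 = 1/4).
r to a first cousin = 0.125 (first cousins share one grandparent pair — two paths of length 4: r = 2·(1/2)^4 = 1/8).
r to a double first cousin = 1/4 (double first cousins share both grandparent pairs — four paths of length 4: r = 4·(1/2)^4 = 1/4).
r to a half first cousin = 1/16 (half first cousins share one grandparent — one path of length 4: r = (1/2)^4 = 1/16).
Summing one r·B term per recipient: 3·0.25·0.532 + 1·0.125·0.466 + 4·0.25·0.0649 + 4·0.0625·0.0168 = 0.52635.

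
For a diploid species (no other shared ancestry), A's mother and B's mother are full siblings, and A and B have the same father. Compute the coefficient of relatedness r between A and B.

0.375

Wright's path rule: contributions from independent ancestry routes add.
A and B are related in two ways: first cousins through their mothers (r = 1/8) and half-sibs through their shared father (r = 1/4).
r = 1/8 + 1/4 = 3/8 = 0.375.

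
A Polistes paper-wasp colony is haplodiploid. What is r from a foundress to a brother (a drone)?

0.25

Her haploid brother carries none of their father's genes and a random half of their mother's genome; that half matches the maternal half of her own genome with probability 1/2: r = 1/2 · 1/2 = 1/4.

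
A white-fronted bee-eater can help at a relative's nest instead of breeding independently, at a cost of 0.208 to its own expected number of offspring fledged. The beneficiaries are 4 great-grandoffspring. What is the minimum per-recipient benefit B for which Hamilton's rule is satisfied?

r to a great-grandoffspring = 0.125 (three parent–offspring links: r = (1/2)^3 = 1/8).
Hamilton's rule with n recipients of equal r: n·r·B > C, so B > C/(n·r) = 0.208/(4·0.125) = 0.416.

0.416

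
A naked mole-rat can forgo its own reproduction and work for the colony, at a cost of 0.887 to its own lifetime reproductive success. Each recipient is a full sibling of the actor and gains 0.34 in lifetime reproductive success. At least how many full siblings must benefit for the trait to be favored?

6

r to a full sibling = 0.5 (full sibs share both parents — two paths of length 2: r = 2·(1/2)^2 = 1/2).
Hamilton's rule: n·r·B > C  ⇒  n > C/(r·B) = 0.887/(0.5·0.34) = 5.218.
The smallest integer exceeding 5.218 is 6.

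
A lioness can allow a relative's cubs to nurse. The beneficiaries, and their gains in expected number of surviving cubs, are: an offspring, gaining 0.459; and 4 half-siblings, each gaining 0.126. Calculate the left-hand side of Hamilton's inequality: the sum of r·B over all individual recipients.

r to an offspring = 0.5 (one parent–offspring link: r = (1/2)^1 = 1/2).
r to a half-sibling = 0.25 (half-sibs share one parent — one path of length 2: r = (1/2)^2 = 1/4).
Summing one r·B term per recipient: 1·0.5·0.459 + 4·0.25·0.126 = 0.3555.

0.3555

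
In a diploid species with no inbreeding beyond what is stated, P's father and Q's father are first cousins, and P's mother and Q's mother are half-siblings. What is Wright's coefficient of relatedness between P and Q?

0.09375

Relatedness sums over independent paths through distinct common ancestors.
P and Q are related in two ways: second cousins through their fathers (r = 1/32) and half first cousins through their mothers (r = 1/16).
r = 1/32 + 1/16 = 0.09375.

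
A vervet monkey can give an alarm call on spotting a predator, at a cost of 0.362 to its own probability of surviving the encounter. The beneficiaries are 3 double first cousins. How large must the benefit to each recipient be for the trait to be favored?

0.4827

r to a double first cousin = 1/4 (double first cousins share both grandparent pairs — four paths of length 4: r = 4·(1/2)^4 = 1/4).
Hamilton's rule with n recipients of equal r: n·r·B > C, so B > C/(n·r) = 0.362/(3·0.25) = 0.4827.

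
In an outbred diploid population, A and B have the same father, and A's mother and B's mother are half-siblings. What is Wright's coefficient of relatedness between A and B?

With two independent routes of shared ancestry, r is the sum of the two contributions.
A and B are related in two ways: half-sibs through their shared father (r = 1/4) and half first cousins through their mothers (r = 1/16).
r = 1/4 + 1/16 = 5/16 = 0.3125.

0.3125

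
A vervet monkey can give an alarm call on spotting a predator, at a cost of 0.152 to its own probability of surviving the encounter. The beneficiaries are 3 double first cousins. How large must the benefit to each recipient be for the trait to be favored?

0.2027

r to a double first cousin = 0.25 (double first cousins share both grandparent pairs — four paths of length 4: r = 4·(1/2)^4 = 1/4).
Hamilton's rule with n recipients of equal r: n·r·B > C, so B > C/(n·r) = 0.152/(3·0.25) = 0.2027.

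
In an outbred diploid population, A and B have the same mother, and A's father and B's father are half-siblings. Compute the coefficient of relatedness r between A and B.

Relatedness sums over independent paths through distinct common ancestors.
A and B are related in two ways: half-sibs through their shared mother (r = 1/4) and half first cousins through their fathers (r = 1/16).
r = 1/4 + 1/16 = 0.3125.

0.3125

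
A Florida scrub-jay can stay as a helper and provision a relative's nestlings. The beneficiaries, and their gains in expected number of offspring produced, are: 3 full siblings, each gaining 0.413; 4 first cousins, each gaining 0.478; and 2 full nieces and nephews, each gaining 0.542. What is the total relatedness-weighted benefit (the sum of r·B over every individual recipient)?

1.1295

r to a full sibling = 1/2 (full sibs share both parents — two paths of length 2: r = 2·(1/2)^2 = 1/2).
r to a first cousin = 0.125 (first cousins share one grandparent pair — two paths of length 4: r = 2·(1/2)^4 = 1/8).
r to a full niece or nephew = 1/4 (full aunt/uncle↔niece/nephew: two paths of length 3 through the shared grandparent pair: r = 2·(1/2)^3 = 1/4).
Summing one r·B term per recipient: 3·0.5·0.413 + 4·0.125·0.478 + 2·0.25·0.542 = 1.1295.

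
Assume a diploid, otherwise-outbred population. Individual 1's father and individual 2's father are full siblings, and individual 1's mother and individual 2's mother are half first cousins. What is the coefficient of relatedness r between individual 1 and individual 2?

Independent pedigree routes through distinct common ancestors add.
Individual 1 and individual 2 are related in two ways: first cousins through their fathers (r = 1/8) and half second cousins through their mothers (r = 1/64).
r = 1/8 + 1/64 = 0.140625.

0.140625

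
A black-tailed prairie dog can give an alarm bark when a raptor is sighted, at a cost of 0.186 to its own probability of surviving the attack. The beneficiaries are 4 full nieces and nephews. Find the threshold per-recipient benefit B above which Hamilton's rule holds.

r to a full niece or nephew = 0.25 (full aunt/uncle↔niece/nephew: two paths of length 3 through the shared grandparent pair: r = 2·(1/2)^3 = 1/4).
Hamilton's rule with n recipients of equal r: n·r·B > C, so B > C/(n·r) = 0.186/(4·0.25) = 0.186.

0.186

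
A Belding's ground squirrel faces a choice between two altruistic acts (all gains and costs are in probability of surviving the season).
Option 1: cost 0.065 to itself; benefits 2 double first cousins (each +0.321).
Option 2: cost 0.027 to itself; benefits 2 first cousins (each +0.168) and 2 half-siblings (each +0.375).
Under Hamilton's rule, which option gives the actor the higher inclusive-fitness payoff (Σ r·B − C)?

Option 1: r to a double first cousin = 0.25.
Option 1: Σ r·B − C = (2·0.25·0.321) − 0.065 = 0.0955.
Option 2: r to a first cousin = 0.125.
Option 2: r to a half-sibling = 0.25.
Option 2: Σ r·B − C = (2·0.125·0.168 + 2·0.25·0.375) − 0.027 = 0.2025.
Option 2 has the higher net inclusive-fitness payoff.

Option 2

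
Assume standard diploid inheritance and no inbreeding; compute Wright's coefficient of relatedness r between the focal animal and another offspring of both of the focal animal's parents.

Each parent–offspring link contributes a factor of 1/2, and independent paths through distinct common ancestors add.
Full sibs share both parents — two paths of length 2: r = 2·(1/2)^2 = 1/2.

0.5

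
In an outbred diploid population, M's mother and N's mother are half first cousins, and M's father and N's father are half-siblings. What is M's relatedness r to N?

Relatedness sums over independent paths through distinct common ancestors.
M and N are related in two ways: half second cousins through their mothers (r = 1/64) and half first cousins through their fathers (r = 1/16).
r = 1/64 + 1/16 = 0.078125.

0.078125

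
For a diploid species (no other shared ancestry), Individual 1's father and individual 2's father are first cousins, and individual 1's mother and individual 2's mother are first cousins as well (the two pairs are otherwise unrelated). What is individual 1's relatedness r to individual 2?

0.0625

Wright's path rule: contributions from independent ancestry routes add.
Individual 1 and individual 2 are related in two ways: second cousins through their fathers (r = 1/32) and second cousins through their mothers (r = 1/32).
r = 1/32 + 1/32 = 1/16 = 0.0625.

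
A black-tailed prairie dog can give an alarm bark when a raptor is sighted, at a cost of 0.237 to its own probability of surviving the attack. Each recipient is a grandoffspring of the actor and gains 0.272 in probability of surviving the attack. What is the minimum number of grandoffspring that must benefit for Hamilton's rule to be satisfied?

r to a grandoffspring = 0.25 (two parent–offspring links: r = (1/2)^2 = 1/4).
Hamilton's rule: n·r·B > C  ⇒  n > C/(r·B) = 0.237/(0.25·0.272) = 3.485.
The smallest integer exceeding 3.485 is 4.

4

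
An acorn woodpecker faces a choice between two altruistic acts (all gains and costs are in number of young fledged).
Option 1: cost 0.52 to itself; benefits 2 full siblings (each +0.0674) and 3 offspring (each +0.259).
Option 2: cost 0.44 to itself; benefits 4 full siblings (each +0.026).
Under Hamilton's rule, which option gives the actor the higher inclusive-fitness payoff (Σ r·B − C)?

Option 1: r to a full sibling = 0.5.
Option 1: r to an offspring = 0.5.
Option 1: Σ r·B − C = (2·0.5·0.0674 + 3·0.5·0.259) − 0.52 = -0.0641.
Option 2: r to a full sibling = 0.5.
Option 2: Σ r·B − C = (4·0.5·0.026) − 0.44 = -0.388.
Option 1 has the higher net inclusive-fitness payoff.

Option 1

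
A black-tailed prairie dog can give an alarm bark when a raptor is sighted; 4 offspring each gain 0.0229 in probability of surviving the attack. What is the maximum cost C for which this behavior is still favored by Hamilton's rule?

0.0458

r to an offspring = 1/2 (one parent–offspring link: r = (1/2)^1 = 1/2).
Hamilton's rule: n·r·B > C, so the trait is favored while C < n·r·B = 4·0.5·0.0229 = 0.0458.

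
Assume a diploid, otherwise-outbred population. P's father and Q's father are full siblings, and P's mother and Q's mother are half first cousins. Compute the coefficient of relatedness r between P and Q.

With two independent routes of shared ancestry, r is the sum of the two contributions.
P and Q are related in two ways: first cousins through their fathers (r = 1/8) and half second cousins through their mothers (r = 1/64).
r = 1/8 + 1/64 = 0.140625.

0.140625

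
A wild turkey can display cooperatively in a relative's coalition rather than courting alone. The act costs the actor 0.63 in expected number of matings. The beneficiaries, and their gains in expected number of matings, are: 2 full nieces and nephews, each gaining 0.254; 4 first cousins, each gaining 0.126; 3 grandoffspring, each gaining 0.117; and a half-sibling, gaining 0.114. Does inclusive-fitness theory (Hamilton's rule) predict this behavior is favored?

Hamilton's rule: the trait is favored when the sum of r·B over every recipient exceeds the actor's cost C.
r to a full niece or nephew = 1/4 (full aunt/uncle↔niece/nephew: two paths of length 3 through the shared grandparent pair: r = 2·(1/2)^3 = 1/4).
r to a first cousin = 1/8 (first cousins share one grandparent pair — two paths of length 4: r = 2·(1/2)^4 = 1/8).
r to a grandoffspring = 0.25 (two parent–offspring links: r = (1/2)^2 = 1/4).
r to a half-sibling = 0.25 (half-sibs share one parent — one path of length 2: r = (1/2)^2 = 1/4).
Summing one r·B term per recipient: 2·0.25·0.254 + 4·0.125·0.126 + 3·0.25·0.117 + 1·0.25·0.114 = 0.30625.
0.30625 < 0.63: the indirect benefit is less than the cost.

No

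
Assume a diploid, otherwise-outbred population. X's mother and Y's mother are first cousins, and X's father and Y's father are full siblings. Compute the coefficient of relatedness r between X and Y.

0.15625

With two independent routes of shared ancestry, r is the sum of the two contributions.
X and Y are related in two ways: second cousins through their mothers (r = 1/32) and first cousins through their fathers (r = 1/8).
r = 1/32 + 1/8 = 0.15625.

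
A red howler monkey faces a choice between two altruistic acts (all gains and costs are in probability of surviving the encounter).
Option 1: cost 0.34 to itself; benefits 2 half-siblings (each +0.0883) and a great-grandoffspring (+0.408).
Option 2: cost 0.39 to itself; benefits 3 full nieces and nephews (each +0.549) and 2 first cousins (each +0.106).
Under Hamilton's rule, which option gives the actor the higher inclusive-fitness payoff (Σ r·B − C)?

Option 1: r to a half-sibling = 0.25.
Option 1: r to a great-grandoffspring = 0.125.
Option 1: Σ r·B − C = (2·0.25·0.0883 + 1·0.125·0.408) − 0.34 = -0.24485.
Option 2: r to a full niece or nephew = 0.25.
Option 2: r to a first cousin = 0.125.
Option 2: Σ r·B − C = (3·0.25·0.549 + 2·0.125·0.106) − 0.39 = 0.04825.
Option 2 has the higher net inclusive-fitness payoff.

Option 2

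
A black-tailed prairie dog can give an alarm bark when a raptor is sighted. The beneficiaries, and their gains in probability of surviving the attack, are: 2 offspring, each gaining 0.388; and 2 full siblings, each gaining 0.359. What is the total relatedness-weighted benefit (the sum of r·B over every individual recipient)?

0.747

r to an offspring = 1/2 (one parent–offspring link: r = (1/2)^1 = 1/2).
r to a full sibling = 1/2 (full sibs share both parents — two paths of length 2: r = 2·(1/2)^2 = 1/2).
Summing one r·B term per recipient: 2·0.5·0.388 + 2·0.5·0.359 = 0.747.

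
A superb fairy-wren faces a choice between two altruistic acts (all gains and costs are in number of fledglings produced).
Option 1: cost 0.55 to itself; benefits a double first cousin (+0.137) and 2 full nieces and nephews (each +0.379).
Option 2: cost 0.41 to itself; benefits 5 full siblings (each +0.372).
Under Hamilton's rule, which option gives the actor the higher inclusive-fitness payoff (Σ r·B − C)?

Option 2

Option 1: r to a double first cousin = 0.25.
Option 1: r to a full niece or nephew = 0.25.
Option 1: Σ r·B − C = (1·0.25·0.137 + 2·0.25·0.379) − 0.55 = -0.32625.
Option 2: r to a full sibling = 0.5.
Option 2: Σ r·B − C = (5·0.5·0.372) − 0.41 = 0.52.
Option 2 has the higher net inclusive-fitness payoff.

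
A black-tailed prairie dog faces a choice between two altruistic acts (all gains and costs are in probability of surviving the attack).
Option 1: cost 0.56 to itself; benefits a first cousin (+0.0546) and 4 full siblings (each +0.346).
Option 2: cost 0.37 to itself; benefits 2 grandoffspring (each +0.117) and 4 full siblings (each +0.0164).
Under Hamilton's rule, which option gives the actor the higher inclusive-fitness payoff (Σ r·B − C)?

Option 1: r to a first cousin = 0.125.
Option 1: r to a full sibling = 0.5.
Option 1: Σ r·B − C = (1·0.125·0.0546 + 4·0.5·0.346) − 0.56 = 0.138825.
Option 2: r to a grandoffspring = 0.25.
Option 2: r to a full sibling = 0.5.
Option 2: Σ r·B − C = (2·0.25·0.117 + 4·0.5·0.0164) − 0.37 = -0.2787.
Option 1 has the higher net inclusive-fitness payoff.

Option 1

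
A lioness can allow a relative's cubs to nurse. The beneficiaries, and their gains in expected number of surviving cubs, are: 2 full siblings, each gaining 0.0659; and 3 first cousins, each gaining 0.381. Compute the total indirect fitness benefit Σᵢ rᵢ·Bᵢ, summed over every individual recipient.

r to a full sibling = 0.5 (full sibs share both parents — two paths of length 2: r = 2·(1/2)^2 = 1/2).
r to a first cousin = 0.125 (first cousins share one grandparent pair — two paths of length 4: r = 2·(1/2)^4 = 1/8).
Summing one r·B term per recipient: 2·0.5·0.0659 + 3·0.125·0.381 = 0.208775.

0.208775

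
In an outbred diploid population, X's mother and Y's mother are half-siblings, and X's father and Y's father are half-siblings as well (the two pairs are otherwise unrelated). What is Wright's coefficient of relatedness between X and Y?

Independent pedigree routes through distinct common ancestors add.
X and Y are related in two ways: half first cousins through their mothers (r = 1/16) and half first cousins through their fathers (r = 1/16).
r = 1/16 + 1/16 = 1/8 = 0.125.

0.125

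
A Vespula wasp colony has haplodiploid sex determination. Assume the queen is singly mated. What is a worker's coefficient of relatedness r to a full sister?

0.75

Haplodiploid full sisters inherit their father's entire haploid genome identically (contributing 1/2) and on average half of their mother's contribution (1/2 · 1/2 = 1/4); r = 1/2 + 1/4 = 3/4.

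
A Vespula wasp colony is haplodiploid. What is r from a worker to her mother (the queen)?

0.5

One meiotic link between diploid queen and diploid daughter: r = 1/2.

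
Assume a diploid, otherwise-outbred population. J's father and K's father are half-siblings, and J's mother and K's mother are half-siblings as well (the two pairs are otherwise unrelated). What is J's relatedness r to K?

With two independent routes of shared ancestry, r is the sum of the two contributions.
J and K are related in two ways: half first cousins through their fathers (r = 1/16) and half first cousins through their mothers (r = 1/16).
r = 1/16 + 1/16 = 0.125.

0.125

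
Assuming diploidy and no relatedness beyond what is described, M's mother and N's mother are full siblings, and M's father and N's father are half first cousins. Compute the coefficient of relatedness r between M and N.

Wright's path rule: contributions from independent ancestry routes add.
M and N are related in two ways: first cousins through their mothers (r = 1/8) and half second cousins through their fathers (r = 1/64).
r = 1/8 + 1/64 = 9/64 = 0.140625.

0.140625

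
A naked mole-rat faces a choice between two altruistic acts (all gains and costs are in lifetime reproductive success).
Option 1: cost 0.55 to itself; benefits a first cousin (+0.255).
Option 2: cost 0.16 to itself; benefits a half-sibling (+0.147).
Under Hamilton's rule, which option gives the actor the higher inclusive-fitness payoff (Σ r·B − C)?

Option 2

Option 1: r to a first cousin = 0.125.
Option 1: Σ r·B − C = (1·0.125·0.255) − 0.55 = -0.518125.
Option 2: r to a half-sibling = 0.25.
Option 2: Σ r·B − C = (1·0.25·0.147) − 0.16 = -0.12325.
Option 2 has the higher net inclusive-fitness payoff.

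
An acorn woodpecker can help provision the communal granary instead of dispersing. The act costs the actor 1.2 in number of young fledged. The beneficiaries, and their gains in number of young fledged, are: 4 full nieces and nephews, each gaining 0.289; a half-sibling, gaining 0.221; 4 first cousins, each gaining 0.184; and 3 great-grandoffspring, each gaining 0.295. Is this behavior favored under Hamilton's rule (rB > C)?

Hamilton's rule: the trait is favored when the sum of r·B over every recipient exceeds the actor's cost C.
r to a full niece or nephew = 1/4 (full aunt/uncle↔niece/nephew: two paths of length 3 through the shared grandparent pair: r = 2·(1/2)^3 = 1/4).
r to a half-sibling = 0.25 (half-sibs share one parent — one path of length 2: r = (1/2)^2 = 1/4).
r to a first cousin = 0.125 (first cousins share one grandparent pair — two paths of length 4: r = 2·(1/2)^4 = 1/8).
r to a great-grandoffspring = 0.125 (three parent–offspring links: r = (1/2)^3 = 1/8).
Summing one r·B term per recipient: 4·0.25·0.289 + 1·0.25·0.221 + 4·0.125·0.184 + 3·0.125·0.295 = 0.546875.
0.546875 < 1.2: the indirect benefit is less than the cost.

No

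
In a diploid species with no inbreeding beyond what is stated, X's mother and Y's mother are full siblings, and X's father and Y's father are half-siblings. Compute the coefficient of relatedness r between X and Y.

0.1875

With two independent routes of shared ancestry, r is the sum of the two contributions.
X and Y are related in two ways: first cousins through their mothers (r = 1/8) and half first cousins through their fathers (r = 1/16).
r = 1/8 + 1/16 = 0.1875.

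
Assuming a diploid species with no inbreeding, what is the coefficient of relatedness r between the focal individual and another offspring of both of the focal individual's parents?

0.5

Each parent–offspring link contributes a factor of 1/2, and independent paths through distinct common ancestors add.
Full sibs share both parents — two paths of length 2: r = 2·(1/2)^2 = 1/2.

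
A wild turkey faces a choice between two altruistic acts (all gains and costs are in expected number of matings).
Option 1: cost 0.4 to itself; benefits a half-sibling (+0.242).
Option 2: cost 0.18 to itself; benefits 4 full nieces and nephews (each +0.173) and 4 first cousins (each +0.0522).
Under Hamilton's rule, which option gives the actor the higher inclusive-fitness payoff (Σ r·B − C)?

Option 2

Option 1: r to a half-sibling = 0.25.
Option 1: Σ r·B − C = (1·0.25·0.242) − 0.4 = -0.3395.
Option 2: r to a full niece or nephew = 0.25.
Option 2: r to a first cousin = 0.125.
Option 2: Σ r·B − C = (4·0.25·0.173 + 4·0.125·0.0522) − 0.18 = 0.0191.
Option 2 has the higher net inclusive-fitness payoff.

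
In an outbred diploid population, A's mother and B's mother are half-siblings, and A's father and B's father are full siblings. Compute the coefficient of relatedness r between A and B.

0.1875

Relatedness sums over independent paths through distinct common ancestors.
A and B are related in two ways: half first cousins through their mothers (r = 1/16) and first cousins through their fathers (r = 1/8).
r = 1/16 + 1/8 = 0.1875.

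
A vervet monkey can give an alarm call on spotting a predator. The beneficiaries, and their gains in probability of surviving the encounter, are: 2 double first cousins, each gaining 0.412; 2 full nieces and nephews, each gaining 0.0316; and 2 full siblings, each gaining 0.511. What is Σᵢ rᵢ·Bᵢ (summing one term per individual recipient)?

0.7328

r to a double first cousin = 0.25 (double first cousins share both grandparent pairs — four paths of length 4: r = 4·(1/2)^4 = 1/4).
r to a full niece or nephew = 0.25 (full aunt/uncle↔niece/nephew: two paths of length 3 through the shared grandparent pair: r = 2·(1/2)^3 = 1/4).
r to a full sibling = 1/2 (full sibs share both parents — two paths of length 2: r = 2·(1/2)^2 = 1/2).
Summing one r·B term per recipient: 2·0.25·0.412 + 2·0.25·0.0316 + 2·0.5·0.511 = 0.7328.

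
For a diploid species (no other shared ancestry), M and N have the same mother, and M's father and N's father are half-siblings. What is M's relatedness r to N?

0.3125

Wright's path rule: contributions from independent ancestry routes add.
M and N are related in two ways: half-sibs through their shared mother (r = 1/4) and half first cousins through their fathers (r = 1/16).
r = 1/4 + 1/16 = 0.3125.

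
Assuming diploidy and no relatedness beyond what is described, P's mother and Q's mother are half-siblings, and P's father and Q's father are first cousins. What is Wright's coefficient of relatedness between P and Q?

0.09375

With two independent routes of shared ancestry, r is the sum of the two contributions.
P and Q are related in two ways: half first cousins through their mothers (r = 1/16) and second cousins through their fathers (r = 1/32).
r = 1/16 + 1/32 = 0.09375.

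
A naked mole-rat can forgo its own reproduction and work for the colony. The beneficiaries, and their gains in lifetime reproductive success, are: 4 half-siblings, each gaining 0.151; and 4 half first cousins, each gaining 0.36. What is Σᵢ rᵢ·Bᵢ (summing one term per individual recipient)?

r to a half-sibling = 0.25 (half-sibs share one parent — one path of length 2: r = (1/2)^2 = 1/4).
r to a half first cousin = 1/16 (half first cousins share one grandparent — one path of length 4: r = (1/2)^4 = 1/16).
Summing one r·B term per recipient: 4·0.25·0.151 + 4·0.0625·0.36 = 0.241.

0.241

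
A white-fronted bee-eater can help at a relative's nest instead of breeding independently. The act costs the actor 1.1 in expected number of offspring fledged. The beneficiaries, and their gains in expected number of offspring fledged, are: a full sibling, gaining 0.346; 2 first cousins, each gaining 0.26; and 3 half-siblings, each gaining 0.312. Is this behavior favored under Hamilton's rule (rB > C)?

No

Hamilton's rule: the trait is favored when the sum of r·B over every recipient exceeds the actor's cost C.
r to a full sibling = 1/2 (full sibs share both parents — two paths of length 2: r = 2·(1/2)^2 = 1/2).
r to a first cousin = 0.125 (first cousins share one grandparent pair — two paths of length 4: r = 2·(1/2)^4 = 1/8).
r to a half-sibling = 1/4 (half-sibs share one parent — one path of length 2: r = (1/2)^2 = 1/4).
Summing one r·B term per recipient: 1·0.5·0.346 + 2·0.125·0.26 + 3·0.25·0.312 = 0.472.
0.472 < 1.1: the indirect benefit is less than the cost.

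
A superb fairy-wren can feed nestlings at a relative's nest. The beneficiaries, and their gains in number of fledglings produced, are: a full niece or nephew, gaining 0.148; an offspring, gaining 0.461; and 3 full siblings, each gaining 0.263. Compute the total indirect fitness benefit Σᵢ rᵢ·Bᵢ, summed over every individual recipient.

0.662

r to a full niece or nephew = 1/4 (full aunt/uncle↔niece/nephew: two paths of length 3 through the shared grandparent pair: r = 2·(1/2)^3 = 1/4).
r to an offspring = 1/2 (one parent–offspring link: r = (1/2)^1 = 1/2).
r to a full sibling = 1/2 (full sibs share both parents — two paths of length 2: r = 2·(1/2)^2 = 1/2).
Summing one r·B term per recipient: 1·0.25·0.148 + 1·0.5·0.461 + 3·0.5·0.263 = 0.662.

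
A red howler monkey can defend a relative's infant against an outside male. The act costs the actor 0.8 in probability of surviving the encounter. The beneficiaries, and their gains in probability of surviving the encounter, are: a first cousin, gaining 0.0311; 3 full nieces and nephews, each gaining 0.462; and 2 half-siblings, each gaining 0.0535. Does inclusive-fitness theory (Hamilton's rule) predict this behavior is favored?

Hamilton's rule: the trait is favored when the sum of r·B over every recipient exceeds the actor's cost C.
r to a first cousin = 0.125 (first cousins share one grandparent pair — two paths of length 4: r = 2·(1/2)^4 = 1/8).
r to a full niece or nephew = 0.25 (full aunt/uncle↔niece/nephew: two paths of length 3 through the shared grandparent pair: r = 2·(1/2)^3 = 1/4).
r to a half-sibling = 1/4 (half-sibs share one parent — one path of length 2: r = (1/2)^2 = 1/4).
Summing one r·B term per recipient: 1·0.125·0.0311 + 3·0.25·0.462 + 2·0.25·0.0535 = 0.3771375.
0.3771375 < 0.8: the indirect benefit is less than the cost.

No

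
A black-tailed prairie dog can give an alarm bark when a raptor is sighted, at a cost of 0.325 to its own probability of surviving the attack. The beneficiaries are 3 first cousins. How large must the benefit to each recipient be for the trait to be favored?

0.8667

r to a first cousin = 0.125 (first cousins share one grandparent pair — two paths of length 4: r = 2·(1/2)^4 = 1/8).
Hamilton's rule with n recipients of equal r: n·r·B > C, so B > C/(n·r) = 0.325/(3·0.125) = 0.8667.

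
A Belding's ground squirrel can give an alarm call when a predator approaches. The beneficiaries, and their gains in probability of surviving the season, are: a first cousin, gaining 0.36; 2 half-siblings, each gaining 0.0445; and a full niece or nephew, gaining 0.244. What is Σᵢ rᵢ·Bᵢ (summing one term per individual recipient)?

0.12825

r to a first cousin = 0.125 (first cousins share one grandparent pair — two paths of length 4: r = 2·(1/2)^4 = 1/8).
r to a half-sibling = 1/4 (half-sibs share one parent — one path of length 2: r = (1/2)^2 = 1/4).
r to a full niece or nephew = 1/4 (full aunt/uncle↔niece/nephew: two paths of length 3 through the shared grandparent pair: r = 2·(1/2)^3 = 1/4).
Summing one r·B term per recipient: 1·0.125·0.36 + 2·0.25·0.0445 + 1·0.25·0.244 = 0.12825.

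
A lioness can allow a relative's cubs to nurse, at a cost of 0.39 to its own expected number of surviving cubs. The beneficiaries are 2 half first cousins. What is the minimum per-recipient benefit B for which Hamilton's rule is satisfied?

r to a half first cousin = 0.0625 (half first cousins share one grandparent — one path of length 4: r = (1/2)^4 = 1/16).
Hamilton's rule with n recipients of equal r: n·r·B > C, so B > C/(n·r) = 0.39/(2·0.0625) = 3.12.

3.12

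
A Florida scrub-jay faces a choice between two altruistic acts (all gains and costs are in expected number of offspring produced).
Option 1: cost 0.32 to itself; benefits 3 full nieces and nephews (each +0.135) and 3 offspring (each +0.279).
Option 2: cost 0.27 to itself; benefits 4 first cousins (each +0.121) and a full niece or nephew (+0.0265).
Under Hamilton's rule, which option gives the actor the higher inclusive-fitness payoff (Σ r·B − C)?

Option 1

Option 1: r to a full niece or nephew = 0.25.
Option 1: r to an offspring = 0.5.
Option 1: Σ r·B − C = (3·0.25·0.135 + 3·0.5·0.279) − 0.32 = 0.19975.
Option 2: r to a first cousin = 0.125.
Option 2: r to a full niece or nephew = 0.25.
Option 2: Σ r·B − C = (4·0.125·0.121 + 1·0.25·0.0265) − 0.27 = -0.202875.
Option 1 has the higher net inclusive-fitness payoff.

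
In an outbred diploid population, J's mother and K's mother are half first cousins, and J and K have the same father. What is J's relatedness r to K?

0.265625

With two independent routes of shared ancestry, r is the sum of the two contributions.
J and K are related in two ways: half second cousins through their mothers (r = 1/64) and half-sibs through their shared father (r = 1/4).
r = 1/64 + 1/4 = 17/64 = 0.265625.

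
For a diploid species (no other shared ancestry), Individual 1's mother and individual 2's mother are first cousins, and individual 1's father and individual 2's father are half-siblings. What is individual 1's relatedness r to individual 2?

0.09375

Wright's path rule: contributions from independent ancestry routes add.
Individual 1 and individual 2 are related in two ways: second cousins through their mothers (r = 1/32) and half first cousins through their fathers (r = 1/16).
r = 1/32 + 1/16 = 3/32 = 0.09375.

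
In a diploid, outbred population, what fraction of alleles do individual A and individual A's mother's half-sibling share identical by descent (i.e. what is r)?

0.125

Each parent–offspring link contributes a factor of 1/2, and independent paths through distinct common ancestors add.
Half-aunt/uncle↔niece/nephew: one path of length 3: r = (1/2)^3 = 1/8.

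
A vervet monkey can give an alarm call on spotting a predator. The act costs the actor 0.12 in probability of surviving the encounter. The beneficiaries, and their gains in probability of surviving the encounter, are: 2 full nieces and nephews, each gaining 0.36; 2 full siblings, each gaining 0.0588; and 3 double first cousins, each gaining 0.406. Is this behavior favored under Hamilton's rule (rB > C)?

Yes

Hamilton's rule: the trait is favored when the sum of r·B over every recipient exceeds the actor's cost C.
r to a full niece or nephew = 1/4 (full aunt/uncle↔niece/nephew: two paths of length 3 through the shared grandparent pair: r = 2·(1/2)^3 = 1/4).
r to a full sibling = 0.5 (full sibs share both parents — two paths of length 2: r = 2·(1/2)^2 = 1/2).
r to a double first cousin = 1/4 (double first cousins share both grandparent pairs — four paths of length 4: r = 4·(1/2)^4 = 1/4).
Summing one r·B term per recipient: 2·0.25·0.36 + 2·0.5·0.0588 + 3·0.25·0.406 = 0.5433.
0.5433 > 0.12: the indirect benefit exceeds the cost.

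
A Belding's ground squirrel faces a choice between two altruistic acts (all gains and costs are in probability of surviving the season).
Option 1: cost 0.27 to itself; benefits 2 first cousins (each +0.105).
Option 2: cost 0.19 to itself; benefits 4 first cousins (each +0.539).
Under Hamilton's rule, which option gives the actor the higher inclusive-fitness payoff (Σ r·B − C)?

Option 1: r to a first cousin = 0.125.
Option 1: Σ r·B − C = (2·0.125·0.105) − 0.27 = -0.24375.
Option 2: r to a first cousin = 0.125.
Option 2: Σ r·B − C = (4·0.125·0.539) − 0.19 = 0.0795.
Option 2 has the higher net inclusive-fitness payoff.

Option 2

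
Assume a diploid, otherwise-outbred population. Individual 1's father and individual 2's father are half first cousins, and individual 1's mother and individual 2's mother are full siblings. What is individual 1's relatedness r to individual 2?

0.140625

With two independent routes of shared ancestry, r is the sum of the two contributions.
Individual 1 and individual 2 are related in two ways: half second cousins through their fathers (r = 1/64) and first cousins through their mothers (r = 1/8).
r = 1/64 + 1/8 = 9/64 = 0.140625.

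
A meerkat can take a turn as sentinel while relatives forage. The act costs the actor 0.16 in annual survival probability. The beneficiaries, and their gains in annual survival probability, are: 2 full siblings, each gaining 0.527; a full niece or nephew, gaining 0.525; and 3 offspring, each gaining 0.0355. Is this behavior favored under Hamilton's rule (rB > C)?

Yes

Hamilton's rule: the trait is favored when the sum of r·B over every recipient exceeds the actor's cost C.
r to a full sibling = 1/2 (full sibs share both parents — two paths of length 2: r = 2·(1/2)^2 = 1/2).
r to a full niece or nephew = 1/4 (full aunt/uncle↔niece/nephew: two paths of length 3 through the shared grandparent pair: r = 2·(1/2)^3 = 1/4).
r to an offspring = 0.5 (one parent–offspring link: r = (1/2)^1 = 1/2).
Summing one r·B term per recipient: 2·0.5·0.527 + 1·0.25·0.525 + 3·0.5·0.0355 = 0.7115.
0.7115 > 0.16: the indirect benefit exceeds the cost.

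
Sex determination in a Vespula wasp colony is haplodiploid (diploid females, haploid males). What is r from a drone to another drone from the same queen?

0.5

Haploid brothers each carry a random half of the queen's diploid genome, so on average they share half: r = 1/2.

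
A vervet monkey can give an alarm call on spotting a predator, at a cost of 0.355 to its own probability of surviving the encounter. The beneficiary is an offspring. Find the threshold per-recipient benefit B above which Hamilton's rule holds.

0.71

r to an offspring = 0.5 (one parent–offspring link: r = (1/2)^1 = 1/2).
Hamilton's rule with n recipients of equal r: n·r·B > C, so B > C/(n·r) = 0.355/(1·0.5) = 0.71.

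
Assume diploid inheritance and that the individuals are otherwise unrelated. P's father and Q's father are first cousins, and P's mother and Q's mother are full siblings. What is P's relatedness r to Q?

0.15625

Wright's path rule: contributions from independent ancestry routes add.
P and Q are related in two ways: second cousins through their fathers (r = 1/32) and first cousins through their mothers (r = 1/8).
r = 1/32 + 1/8 = 0.15625.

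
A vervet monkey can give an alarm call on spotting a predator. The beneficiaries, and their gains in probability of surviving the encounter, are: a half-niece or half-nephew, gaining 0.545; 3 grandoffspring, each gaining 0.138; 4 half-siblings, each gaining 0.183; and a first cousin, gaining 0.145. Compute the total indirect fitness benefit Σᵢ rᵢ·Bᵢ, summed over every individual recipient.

r to a half-niece or half-nephew = 1/8 (half-aunt/uncle↔niece/nephew: one path of length 3: r = (1/2)^3 = 1/8).
r to a grandoffspring = 1/4 (two parent–offspring links: r = (1/2)^2 = 1/4).
r to a half-sibling = 1/4 (half-sibs share one parent — one path of length 2: r = (1/2)^2 = 1/4).
r to a first cousin = 1/8 (first cousins share one grandparent pair — two paths of length 4: r = 2·(1/2)^4 = 1/8).
Summing one r·B term per recipient: 1·0.125·0.545 + 3·0.25·0.138 + 4·0.25·0.183 + 1·0.125·0.145 = 0.37275.

0.37275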